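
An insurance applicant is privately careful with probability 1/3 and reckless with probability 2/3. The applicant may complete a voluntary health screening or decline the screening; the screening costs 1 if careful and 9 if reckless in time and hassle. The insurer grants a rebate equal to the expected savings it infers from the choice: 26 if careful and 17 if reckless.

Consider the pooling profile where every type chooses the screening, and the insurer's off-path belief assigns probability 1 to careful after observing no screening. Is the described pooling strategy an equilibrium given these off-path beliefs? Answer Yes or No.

No

On path, the insurer holds the prior and pays 1/3·26 + 2/3·17 = 20. Off path (no screening), believing careful, it pays 26.
careful: the screening nets 20 − 1 = 19; no screening nets 26. careful would deviate.
reckless: the screening nets 20 − 9 = 11; no screening nets 26. reckless would deviate.
A type deviates, so pooling fails.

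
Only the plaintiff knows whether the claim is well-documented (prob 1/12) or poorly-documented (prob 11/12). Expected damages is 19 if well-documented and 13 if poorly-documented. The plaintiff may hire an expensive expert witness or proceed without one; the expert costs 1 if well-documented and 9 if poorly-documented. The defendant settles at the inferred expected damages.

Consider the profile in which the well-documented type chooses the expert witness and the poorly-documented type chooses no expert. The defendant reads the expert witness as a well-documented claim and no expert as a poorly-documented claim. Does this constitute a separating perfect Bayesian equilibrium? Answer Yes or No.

Yes

Under these beliefs, the expert witness earns settlement 19 and no expert earns settlement 13.
well-documented: the expert witness nets 19 − 1 = 18; no expert nets 13. well-documented prefers the expert witness.
poorly-documented: the expert witness nets 19 − 9 = 10; no expert nets 13. poorly-documented prefers no expert.
Neither type deviates, so the separating profile is an equilibrium.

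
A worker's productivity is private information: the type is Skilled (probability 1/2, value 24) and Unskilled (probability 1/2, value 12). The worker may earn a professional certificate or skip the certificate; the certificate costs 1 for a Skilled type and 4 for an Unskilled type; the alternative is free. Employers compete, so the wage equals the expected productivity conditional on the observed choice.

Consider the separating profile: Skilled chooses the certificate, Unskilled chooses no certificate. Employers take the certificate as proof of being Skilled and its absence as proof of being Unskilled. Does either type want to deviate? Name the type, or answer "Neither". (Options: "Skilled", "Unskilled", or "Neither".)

Unskilled

The certificate pays 24; no certificate pays 12.
Skilled: assigned the certificate, nets 24 − 1 = 23; deviating to no certificate nets 12.
Unskilled: assigned no certificate, nets 12; deviating to the certificate nets 24 − 4 = 20.
The Unskilled type gains 8 by deviating.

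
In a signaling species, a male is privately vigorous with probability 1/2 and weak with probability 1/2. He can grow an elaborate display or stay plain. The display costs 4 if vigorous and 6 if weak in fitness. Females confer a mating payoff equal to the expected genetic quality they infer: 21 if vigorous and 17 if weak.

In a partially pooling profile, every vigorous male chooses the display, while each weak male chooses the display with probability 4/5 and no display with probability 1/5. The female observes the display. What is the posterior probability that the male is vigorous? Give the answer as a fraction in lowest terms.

P(the display) = (1/2)·1 + (1/2)·(4/5) = 9/10.
By Bayes' rule, P(vigorous | the display) = (1/2) / (9/10) = 5/9.

5/9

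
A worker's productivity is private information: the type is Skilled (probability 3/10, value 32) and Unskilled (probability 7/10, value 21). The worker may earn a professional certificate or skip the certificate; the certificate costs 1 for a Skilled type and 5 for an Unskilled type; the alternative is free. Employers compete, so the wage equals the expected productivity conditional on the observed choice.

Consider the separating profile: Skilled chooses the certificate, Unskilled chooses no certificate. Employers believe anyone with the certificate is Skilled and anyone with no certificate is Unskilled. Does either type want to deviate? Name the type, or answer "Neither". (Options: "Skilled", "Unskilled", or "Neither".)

Unskilled

The certificate pays 32; no certificate pays 21.
Skilled: assigned the certificate, nets 32 − 1 = 31; deviating to no certificate nets 21.
Unskilled: assigned no certificate, nets 21; deviating to the certificate nets 32 − 5 = 27.
The Unskilled type gains 6 by deviating.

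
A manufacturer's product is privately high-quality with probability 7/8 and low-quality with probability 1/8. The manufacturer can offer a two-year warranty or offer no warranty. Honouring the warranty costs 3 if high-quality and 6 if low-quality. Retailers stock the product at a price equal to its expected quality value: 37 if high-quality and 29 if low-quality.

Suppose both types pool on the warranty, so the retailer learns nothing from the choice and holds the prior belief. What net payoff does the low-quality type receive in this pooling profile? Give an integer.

Pooled price = 7/8·37 + 1/8·29 = 36.
low-quality pays cost 6 for the warranty, so net payoff = 36 − 6 = 30.

30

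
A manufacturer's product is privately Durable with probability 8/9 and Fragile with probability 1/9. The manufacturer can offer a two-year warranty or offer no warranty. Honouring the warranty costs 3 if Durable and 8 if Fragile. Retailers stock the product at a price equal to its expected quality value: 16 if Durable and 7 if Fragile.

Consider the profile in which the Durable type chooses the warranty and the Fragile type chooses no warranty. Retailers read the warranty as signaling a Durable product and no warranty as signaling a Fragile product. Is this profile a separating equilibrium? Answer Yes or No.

Under these beliefs, the warranty earns price 16 and no warranty earns price 7.
Durable: the warranty nets 16 − 3 = 13; no warranty nets 7. Durable prefers the warranty.
Fragile: the warranty nets 16 − 8 = 8; no warranty nets 7. Fragile would deviate to the warranty.
Fragile has a profitable deviation, so the profile is not an equilibrium.

No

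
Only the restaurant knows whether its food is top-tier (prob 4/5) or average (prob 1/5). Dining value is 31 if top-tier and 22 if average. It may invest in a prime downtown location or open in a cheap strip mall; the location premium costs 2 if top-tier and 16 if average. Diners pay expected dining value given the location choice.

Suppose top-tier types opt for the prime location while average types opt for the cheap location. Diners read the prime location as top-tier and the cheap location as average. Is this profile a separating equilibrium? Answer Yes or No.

Yes

Under these beliefs, the prime location earns price premium 31 and the cheap location earns price premium 22.
top-tier: the prime location nets 31 − 2 = 29; the cheap location nets 22. top-tier prefers the prime location.
average: the prime location nets 31 − 16 = 15; the cheap location nets 22. average prefers the cheap location.
Neither type deviates, so the separating profile is an equilibrium.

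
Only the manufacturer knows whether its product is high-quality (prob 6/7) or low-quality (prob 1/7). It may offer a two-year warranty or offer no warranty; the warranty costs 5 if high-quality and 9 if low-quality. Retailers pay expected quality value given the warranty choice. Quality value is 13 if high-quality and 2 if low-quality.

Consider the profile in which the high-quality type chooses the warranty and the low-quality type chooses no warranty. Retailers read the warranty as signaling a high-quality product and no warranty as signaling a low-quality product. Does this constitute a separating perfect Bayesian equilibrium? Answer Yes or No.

Under these beliefs, the warranty earns price 13 and no warranty earns price 2.
high-quality: the warranty nets 13 − 5 = 8; no warranty nets 2. high-quality prefers the warranty.
low-quality: the warranty nets 13 − 9 = 4; no warranty nets 2. low-quality would deviate to the warranty.
low-quality has a profitable deviation, so the profile is not an equilibrium.

No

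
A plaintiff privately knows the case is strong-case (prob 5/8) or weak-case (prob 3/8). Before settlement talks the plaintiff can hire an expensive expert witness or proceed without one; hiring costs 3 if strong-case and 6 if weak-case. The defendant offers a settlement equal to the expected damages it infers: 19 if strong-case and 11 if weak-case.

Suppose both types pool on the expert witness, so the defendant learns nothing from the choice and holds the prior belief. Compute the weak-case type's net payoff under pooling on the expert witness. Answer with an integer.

Pooled settlement = 5/8·19 + 3/8·11 = 16.
weak-case pays cost 6 for the expert witness, so net payoff = 16 − 6 = 10.

10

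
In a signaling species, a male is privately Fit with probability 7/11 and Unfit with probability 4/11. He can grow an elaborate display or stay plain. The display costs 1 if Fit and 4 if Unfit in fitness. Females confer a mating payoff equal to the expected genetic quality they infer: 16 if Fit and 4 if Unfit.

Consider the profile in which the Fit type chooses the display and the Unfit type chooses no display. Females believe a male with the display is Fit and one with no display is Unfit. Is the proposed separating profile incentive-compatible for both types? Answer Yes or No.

Under these beliefs, the display earns mating payoff 16 and no display earns mating payoff 4.
Fit: the display nets 16 − 1 = 15; no display nets 4. Fit prefers the display.
Unfit: the display nets 16 − 4 = 12; no display nets 4. Unfit would deviate to the display.
Unfit has a profitable deviation, so the profile is not an equilibrium.

No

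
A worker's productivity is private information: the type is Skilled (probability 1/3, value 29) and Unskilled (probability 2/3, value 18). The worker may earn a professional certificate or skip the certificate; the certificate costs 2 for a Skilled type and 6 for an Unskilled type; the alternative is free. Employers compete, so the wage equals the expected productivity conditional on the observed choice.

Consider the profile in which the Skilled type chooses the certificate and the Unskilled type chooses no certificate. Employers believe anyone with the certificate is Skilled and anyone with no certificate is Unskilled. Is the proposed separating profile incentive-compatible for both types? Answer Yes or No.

Under these beliefs, the certificate earns wage 29 and no certificate earns wage 18.
Skilled: the certificate nets 29 − 2 = 27; no certificate nets 18. Skilled prefers the certificate.
Unskilled: the certificate nets 29 − 6 = 23; no certificate nets 18. Unskilled would deviate to the certificate.
Unskilled has a profitable deviation, so the profile is not an equilibrium.

No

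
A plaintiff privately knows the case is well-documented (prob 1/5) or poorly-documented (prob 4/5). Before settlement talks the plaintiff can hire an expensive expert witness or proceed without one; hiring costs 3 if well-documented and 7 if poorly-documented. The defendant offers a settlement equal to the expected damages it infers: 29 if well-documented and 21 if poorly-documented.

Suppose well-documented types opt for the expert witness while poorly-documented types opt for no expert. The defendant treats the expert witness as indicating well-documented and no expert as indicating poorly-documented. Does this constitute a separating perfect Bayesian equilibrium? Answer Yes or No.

Under these beliefs, the expert witness earns settlement 29 and no expert earns settlement 21.
well-documented: the expert witness nets 29 − 3 = 26; no expert nets 21. well-documented prefers the expert witness.
poorly-documented: the expert witness nets 29 − 7 = 22; no expert nets 21. poorly-documented would deviate to the expert witness.
poorly-documented has a profitable deviation, so the profile is not an equilibrium.

No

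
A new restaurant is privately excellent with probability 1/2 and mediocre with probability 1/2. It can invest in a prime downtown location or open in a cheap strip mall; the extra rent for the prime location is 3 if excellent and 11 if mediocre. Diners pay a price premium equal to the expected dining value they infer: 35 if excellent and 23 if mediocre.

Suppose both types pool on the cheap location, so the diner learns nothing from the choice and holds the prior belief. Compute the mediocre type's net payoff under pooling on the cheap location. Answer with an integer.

29

Pooled price premium = 1/2·35 + 1/2·23 = 29.
mediocre pays no cost for the cheap location, so net payoff = 29.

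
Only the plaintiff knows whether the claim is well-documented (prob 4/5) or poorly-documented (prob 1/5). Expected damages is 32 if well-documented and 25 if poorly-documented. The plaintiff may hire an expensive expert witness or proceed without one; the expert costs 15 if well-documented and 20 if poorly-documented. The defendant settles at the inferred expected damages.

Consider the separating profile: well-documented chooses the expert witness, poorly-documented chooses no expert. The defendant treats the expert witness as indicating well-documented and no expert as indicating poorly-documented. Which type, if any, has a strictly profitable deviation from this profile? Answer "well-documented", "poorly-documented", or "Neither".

The expert witness pays 32; no expert pays 25.
well-documented: assigned the expert witness, nets 32 − 15 = 17; deviating to no expert nets 25.
poorly-documented: assigned no expert, nets 25; deviating to the expert witness nets 32 − 20 = 12.
The well-documented type gains 8 by deviating.

well-documented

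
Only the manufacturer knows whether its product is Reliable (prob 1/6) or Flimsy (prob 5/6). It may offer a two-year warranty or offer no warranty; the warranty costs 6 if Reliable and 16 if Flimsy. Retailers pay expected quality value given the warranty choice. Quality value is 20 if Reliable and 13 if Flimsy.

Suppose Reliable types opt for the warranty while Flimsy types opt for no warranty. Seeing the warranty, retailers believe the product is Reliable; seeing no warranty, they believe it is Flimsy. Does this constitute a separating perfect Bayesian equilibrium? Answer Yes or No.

Yes

Under these beliefs, the warranty earns price 20 and no warranty earns price 13.
Reliable: the warranty nets 20 − 6 = 14; no warranty nets 13. Reliable prefers the warranty.
Flimsy: the warranty nets 20 − 16 = 4; no warranty nets 13. Flimsy prefers no warranty.
Neither type deviates, so the separating profile is an equilibrium.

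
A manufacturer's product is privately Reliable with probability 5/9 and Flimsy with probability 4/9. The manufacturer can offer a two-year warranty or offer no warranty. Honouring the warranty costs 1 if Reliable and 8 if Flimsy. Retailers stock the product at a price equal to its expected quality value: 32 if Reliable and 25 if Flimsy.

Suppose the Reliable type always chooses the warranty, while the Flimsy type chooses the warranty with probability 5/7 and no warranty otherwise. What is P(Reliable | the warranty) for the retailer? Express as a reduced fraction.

P(the warranty) = (5/9)·1 + (4/9)·(5/7) = 55/63.
By Bayes' rule, P(Reliable | the warranty) = (5/9) / (55/63) = 7/11.

7/11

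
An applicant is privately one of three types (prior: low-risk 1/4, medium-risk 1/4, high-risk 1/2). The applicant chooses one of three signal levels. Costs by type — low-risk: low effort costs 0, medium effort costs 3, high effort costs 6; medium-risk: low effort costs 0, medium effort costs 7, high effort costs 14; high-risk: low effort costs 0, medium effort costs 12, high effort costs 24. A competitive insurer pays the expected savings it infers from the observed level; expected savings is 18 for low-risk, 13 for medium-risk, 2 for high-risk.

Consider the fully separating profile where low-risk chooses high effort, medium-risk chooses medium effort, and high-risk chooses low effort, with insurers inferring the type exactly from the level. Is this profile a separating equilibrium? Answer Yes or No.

Yes

Separating rebates: high effort → 18, medium effort → 13, low effort → 2.
low-risk (assigned high effort): low effort: 2 − 0 = 2; medium effort: 13 − 3 = 10; high effort: 18 − 6 = 12. low-risk stays.
medium-risk (assigned medium effort): low effort: 2 − 0 = 2; medium effort: 13 − 7 = 6; high effort: 18 − 14 = 4. medium-risk stays.
high-risk (assigned low effort): low effort: 2 − 0 = 2; medium effort: 13 − 12 = 1; high effort: 18 − 24 = -6. high-risk stays.
Every type prefers its assigned level; separation holds.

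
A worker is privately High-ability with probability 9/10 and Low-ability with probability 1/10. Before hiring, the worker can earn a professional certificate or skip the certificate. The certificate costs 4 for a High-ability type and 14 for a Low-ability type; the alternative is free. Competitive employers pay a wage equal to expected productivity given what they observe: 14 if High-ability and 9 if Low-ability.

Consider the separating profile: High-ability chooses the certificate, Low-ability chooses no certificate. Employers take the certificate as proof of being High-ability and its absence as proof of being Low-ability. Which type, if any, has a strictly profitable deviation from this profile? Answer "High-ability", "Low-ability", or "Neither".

The certificate pays 14; no certificate pays 9.
High-ability: assigned the certificate, nets 14 − 4 = 10; deviating to no certificate nets 9.
Low-ability: assigned no certificate, nets 9; deviating to the certificate nets 14 − 14 = 0.
Both types strictly prefer their assigned action; no profitable deviation.

Neither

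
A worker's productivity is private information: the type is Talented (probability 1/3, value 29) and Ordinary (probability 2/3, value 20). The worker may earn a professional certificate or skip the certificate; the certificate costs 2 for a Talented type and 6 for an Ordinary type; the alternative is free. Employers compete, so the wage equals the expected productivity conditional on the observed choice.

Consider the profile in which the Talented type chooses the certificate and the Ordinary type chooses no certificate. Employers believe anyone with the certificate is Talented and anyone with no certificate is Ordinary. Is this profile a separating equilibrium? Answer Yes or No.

Under these beliefs, the certificate earns wage 29 and no certificate earns wage 20.
Talented: the certificate nets 29 − 2 = 27; no certificate nets 20. Talented prefers the certificate.
Ordinary: the certificate nets 29 − 6 = 23; no certificate nets 20. Ordinary would deviate to the certificate.
Ordinary has a profitable deviation, so the profile is not an equilibrium.

No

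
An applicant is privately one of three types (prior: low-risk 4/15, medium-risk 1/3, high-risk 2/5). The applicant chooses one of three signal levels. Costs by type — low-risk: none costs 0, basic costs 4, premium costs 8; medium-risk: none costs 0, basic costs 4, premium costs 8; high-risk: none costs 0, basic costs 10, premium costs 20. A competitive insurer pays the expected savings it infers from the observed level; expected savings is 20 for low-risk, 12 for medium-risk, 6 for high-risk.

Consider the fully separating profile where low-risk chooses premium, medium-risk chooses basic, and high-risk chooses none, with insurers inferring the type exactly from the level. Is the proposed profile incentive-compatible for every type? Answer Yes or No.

No

Separating rebates: premium → 20, basic → 12, none → 6.
low-risk (assigned premium): none: 6 − 0 = 6; basic: 12 − 4 = 8; premium: 20 − 8 = 12. low-risk stays.
medium-risk (assigned basic): none: 6 − 0 = 6; basic: 12 − 4 = 8; premium: 20 − 8 = 12. medium-risk prefers premium.
high-risk (assigned none): none: 6 − 0 = 6; basic: 12 − 10 = 2; premium: 20 − 20 = 0. high-risk stays.
At least one type deviates; the separating profile fails.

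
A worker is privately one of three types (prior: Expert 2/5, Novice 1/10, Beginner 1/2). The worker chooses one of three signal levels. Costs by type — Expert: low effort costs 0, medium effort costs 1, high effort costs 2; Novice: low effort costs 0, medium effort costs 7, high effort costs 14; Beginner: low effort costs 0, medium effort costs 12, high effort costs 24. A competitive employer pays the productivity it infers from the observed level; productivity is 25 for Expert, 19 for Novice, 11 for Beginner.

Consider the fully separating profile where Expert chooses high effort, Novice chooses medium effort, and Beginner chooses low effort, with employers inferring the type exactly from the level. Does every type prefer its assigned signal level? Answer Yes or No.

Separating wages: high effort → 25, medium effort → 19, low effort → 11.
Expert (assigned high effort): low effort: 11 − 0 = 11; medium effort: 19 − 1 = 18; high effort: 25 − 2 = 23. Expert stays.
Novice (assigned medium effort): low effort: 11 − 0 = 11; medium effort: 19 − 7 = 12; high effort: 25 − 14 = 11. Novice stays.
Beginner (assigned low effort): low effort: 11 − 0 = 11; medium effort: 19 − 12 = 7; high effort: 25 − 24 = 1. Beginner stays.
Every type prefers its assigned level; separation holds.

Yes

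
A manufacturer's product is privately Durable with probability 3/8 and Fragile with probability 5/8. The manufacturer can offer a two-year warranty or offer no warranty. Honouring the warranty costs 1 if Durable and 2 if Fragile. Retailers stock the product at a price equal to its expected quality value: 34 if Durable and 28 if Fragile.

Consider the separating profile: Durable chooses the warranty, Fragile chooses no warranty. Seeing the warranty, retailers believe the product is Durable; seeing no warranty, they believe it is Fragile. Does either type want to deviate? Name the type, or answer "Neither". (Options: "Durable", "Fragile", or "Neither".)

Fragile

The warranty pays 34; no warranty pays 28.
Durable: assigned the warranty, nets 34 − 1 = 33; deviating to no warranty nets 28.
Fragile: assigned no warranty, nets 28; deviating to the warranty nets 34 − 2 = 32.
The Fragile type gains 4 by deviating.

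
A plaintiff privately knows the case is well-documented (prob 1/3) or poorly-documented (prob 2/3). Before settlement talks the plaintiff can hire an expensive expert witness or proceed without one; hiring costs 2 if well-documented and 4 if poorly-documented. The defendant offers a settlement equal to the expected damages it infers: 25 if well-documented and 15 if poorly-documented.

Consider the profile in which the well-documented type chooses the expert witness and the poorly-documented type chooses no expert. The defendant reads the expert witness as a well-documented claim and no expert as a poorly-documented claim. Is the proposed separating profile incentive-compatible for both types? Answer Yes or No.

No

Under these beliefs, the expert witness earns settlement 25 and no expert earns settlement 15.
well-documented: the expert witness nets 25 − 2 = 23; no expert nets 15. well-documented prefers the expert witness.
poorly-documented: the expert witness nets 25 − 4 = 21; no expert nets 15. poorly-documented would deviate to the expert witness.
poorly-documented has a profitable deviation, so the profile is not an equilibrium.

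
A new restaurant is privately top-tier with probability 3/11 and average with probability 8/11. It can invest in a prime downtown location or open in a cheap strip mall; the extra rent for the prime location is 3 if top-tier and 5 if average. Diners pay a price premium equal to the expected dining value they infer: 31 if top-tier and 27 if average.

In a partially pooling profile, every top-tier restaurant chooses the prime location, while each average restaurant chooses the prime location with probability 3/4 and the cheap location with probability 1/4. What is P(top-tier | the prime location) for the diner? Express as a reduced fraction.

P(the prime location) = (3/11)·1 + (8/11)·(3/4) = 9/11.
By Bayes' rule, P(top-tier | the prime location) = (3/11) / (9/11) = 1/3.

1/3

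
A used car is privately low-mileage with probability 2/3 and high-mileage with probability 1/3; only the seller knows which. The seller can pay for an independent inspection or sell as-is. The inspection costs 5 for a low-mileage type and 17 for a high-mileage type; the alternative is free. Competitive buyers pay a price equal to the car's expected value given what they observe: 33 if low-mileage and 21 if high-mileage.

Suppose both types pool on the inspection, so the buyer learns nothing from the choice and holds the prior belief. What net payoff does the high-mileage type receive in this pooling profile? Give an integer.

Pooled price = 2/3·33 + 1/3·21 = 29.
high-mileage pays cost 17 for the inspection, so net payoff = 29 − 17 = 12.

12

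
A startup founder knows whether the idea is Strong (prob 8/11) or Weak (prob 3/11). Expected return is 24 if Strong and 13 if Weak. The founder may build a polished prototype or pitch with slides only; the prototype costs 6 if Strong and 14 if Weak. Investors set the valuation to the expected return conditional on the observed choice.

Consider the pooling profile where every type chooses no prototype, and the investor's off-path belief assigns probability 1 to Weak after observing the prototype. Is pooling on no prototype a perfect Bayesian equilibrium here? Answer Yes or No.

On path, the investor holds the prior and pays 8/11·24 + 3/11·13 = 21. Off path (the prototype), believing Weak, it pays 13.
Strong: no prototype nets 21; the prototype nets 13 − 6 = 7. Strong stays.
Weak: no prototype nets 21; the prototype nets 13 − 14 = -1. Weak stays.
No type deviates, so pooling is sustained.

Yes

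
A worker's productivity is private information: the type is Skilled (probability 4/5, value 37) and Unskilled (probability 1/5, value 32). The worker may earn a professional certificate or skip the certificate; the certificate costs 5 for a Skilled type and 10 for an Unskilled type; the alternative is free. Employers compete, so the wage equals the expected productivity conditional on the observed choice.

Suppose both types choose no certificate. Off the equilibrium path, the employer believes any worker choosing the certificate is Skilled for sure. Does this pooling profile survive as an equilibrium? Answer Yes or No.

On path, the employer holds the prior and pays 4/5·37 + 1/5·32 = 36. Off path (the certificate), believing Skilled, it pays 37.
Skilled: no certificate nets 36; the certificate nets 37 − 5 = 32. Skilled stays.
Unskilled: no certificate nets 36; the certificate nets 37 − 10 = 27. Unskilled stays.
No type deviates, so pooling is sustained.

Yes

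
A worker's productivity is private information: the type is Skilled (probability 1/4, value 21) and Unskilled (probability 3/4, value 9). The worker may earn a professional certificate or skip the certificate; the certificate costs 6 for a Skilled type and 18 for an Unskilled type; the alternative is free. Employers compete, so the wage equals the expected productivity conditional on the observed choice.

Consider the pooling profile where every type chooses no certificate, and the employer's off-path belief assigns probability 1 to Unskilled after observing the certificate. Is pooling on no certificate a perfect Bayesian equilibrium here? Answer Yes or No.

Yes

On path, the employer holds the prior and pays 1/4·21 + 3/4·9 = 12. Off path (the certificate), believing Unskilled, it pays 9.
Skilled: no certificate nets 12; the certificate nets 9 − 6 = 3. Skilled stays.
Unskilled: no certificate nets 12; the certificate nets 9 − 18 = -9. Unskilled stays.
No type deviates, so pooling is sustained.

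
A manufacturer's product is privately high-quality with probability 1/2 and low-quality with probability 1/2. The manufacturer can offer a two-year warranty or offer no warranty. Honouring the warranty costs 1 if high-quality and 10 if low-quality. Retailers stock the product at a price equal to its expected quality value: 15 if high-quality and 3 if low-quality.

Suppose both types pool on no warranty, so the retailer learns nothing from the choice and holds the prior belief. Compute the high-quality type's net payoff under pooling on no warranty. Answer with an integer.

9

Pooled price = 1/2·15 + 1/2·3 = 9.
high-quality pays no cost for no warranty, so net payoff = 9.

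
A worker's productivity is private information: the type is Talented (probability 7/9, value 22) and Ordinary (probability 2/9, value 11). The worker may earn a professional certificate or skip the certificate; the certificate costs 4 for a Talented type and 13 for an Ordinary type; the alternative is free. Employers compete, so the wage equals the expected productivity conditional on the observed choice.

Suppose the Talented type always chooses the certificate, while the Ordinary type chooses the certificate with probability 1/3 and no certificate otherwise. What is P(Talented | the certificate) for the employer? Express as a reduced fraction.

21/23

P(the certificate) = (7/9)·1 + (2/9)·(1/3) = 23/27.
By Bayes' rule, P(Talented | the certificate) = (7/9) / (23/27) = 21/23.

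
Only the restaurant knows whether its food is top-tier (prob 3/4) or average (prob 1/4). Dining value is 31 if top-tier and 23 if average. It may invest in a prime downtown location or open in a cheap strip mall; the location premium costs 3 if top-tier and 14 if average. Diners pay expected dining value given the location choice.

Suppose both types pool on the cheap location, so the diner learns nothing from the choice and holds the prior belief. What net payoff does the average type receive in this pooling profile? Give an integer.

Pooled price premium = 3/4·31 + 1/4·23 = 29.
average pays no cost for the cheap location, so net payoff = 29.

29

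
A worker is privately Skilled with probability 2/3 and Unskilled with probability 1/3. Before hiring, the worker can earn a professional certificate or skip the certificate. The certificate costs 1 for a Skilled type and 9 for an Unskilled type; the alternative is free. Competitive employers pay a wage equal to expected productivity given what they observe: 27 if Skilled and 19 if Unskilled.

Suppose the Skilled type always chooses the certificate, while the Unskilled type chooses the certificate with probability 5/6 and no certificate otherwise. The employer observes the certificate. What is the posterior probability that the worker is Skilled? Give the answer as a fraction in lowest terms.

P(the certificate) = (2/3)·1 + (1/3)·(5/6) = 17/18.
By Bayes' rule, P(Skilled | the certificate) = (2/3) / (17/18) = 12/17.

12/17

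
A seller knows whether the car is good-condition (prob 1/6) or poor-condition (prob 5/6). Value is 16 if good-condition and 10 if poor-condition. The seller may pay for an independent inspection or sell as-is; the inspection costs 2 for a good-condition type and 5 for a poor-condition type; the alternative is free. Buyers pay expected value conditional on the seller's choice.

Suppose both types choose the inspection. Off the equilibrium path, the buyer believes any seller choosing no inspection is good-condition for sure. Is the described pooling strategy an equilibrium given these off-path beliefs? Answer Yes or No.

No

On path, the buyer holds the prior and pays 1/6·16 + 5/6·10 = 11. Off path (no inspection), believing good-condition, it pays 16.
good-condition: the inspection nets 11 − 2 = 9; no inspection nets 16. good-condition would deviate.
poor-condition: the inspection nets 11 − 5 = 6; no inspection nets 16. poor-condition would deviate.
A type deviates, so pooling fails.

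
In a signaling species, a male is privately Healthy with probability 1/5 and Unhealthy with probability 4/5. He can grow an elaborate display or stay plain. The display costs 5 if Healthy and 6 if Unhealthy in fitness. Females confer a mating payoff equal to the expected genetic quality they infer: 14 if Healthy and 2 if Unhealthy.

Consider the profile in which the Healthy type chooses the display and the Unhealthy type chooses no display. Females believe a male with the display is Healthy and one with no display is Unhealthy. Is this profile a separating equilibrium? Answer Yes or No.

No

Under these beliefs, the display earns mating payoff 14 and no display earns mating payoff 2.
Healthy: the display nets 14 − 5 = 9; no display nets 2. Healthy prefers the display.
Unhealthy: the display nets 14 − 6 = 8; no display nets 2. Unhealthy would deviate to the display.
Unhealthy has a profitable deviation, so the profile is not an equilibrium.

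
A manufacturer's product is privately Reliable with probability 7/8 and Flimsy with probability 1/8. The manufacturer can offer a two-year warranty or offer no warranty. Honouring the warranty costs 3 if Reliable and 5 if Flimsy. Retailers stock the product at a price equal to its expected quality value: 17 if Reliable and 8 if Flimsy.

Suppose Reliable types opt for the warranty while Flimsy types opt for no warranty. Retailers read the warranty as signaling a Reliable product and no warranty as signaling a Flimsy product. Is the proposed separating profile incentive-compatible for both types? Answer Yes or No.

Under these beliefs, the warranty earns price 17 and no warranty earns price 8.
Reliable: the warranty nets 17 − 3 = 14; no warranty nets 8. Reliable prefers the warranty.
Flimsy: the warranty nets 17 − 5 = 12; no warranty nets 8. Flimsy would deviate to the warranty.
Flimsy has a profitable deviation, so the profile is not an equilibrium.

No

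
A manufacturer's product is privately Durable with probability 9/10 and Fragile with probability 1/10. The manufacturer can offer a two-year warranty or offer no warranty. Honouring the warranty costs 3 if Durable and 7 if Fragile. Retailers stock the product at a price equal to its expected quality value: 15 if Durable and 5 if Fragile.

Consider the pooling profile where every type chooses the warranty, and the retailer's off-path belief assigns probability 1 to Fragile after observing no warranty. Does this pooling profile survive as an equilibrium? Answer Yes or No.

Yes

On path, the retailer holds the prior and pays 9/10·15 + 1/10·5 = 14. Off path (no warranty), believing Fragile, it pays 5.
Durable: the warranty nets 14 − 3 = 11; no warranty nets 5. Durable stays.
Fragile: the warranty nets 14 − 7 = 7; no warranty nets 5. Fragile stays.
No type deviates, so pooling is sustained.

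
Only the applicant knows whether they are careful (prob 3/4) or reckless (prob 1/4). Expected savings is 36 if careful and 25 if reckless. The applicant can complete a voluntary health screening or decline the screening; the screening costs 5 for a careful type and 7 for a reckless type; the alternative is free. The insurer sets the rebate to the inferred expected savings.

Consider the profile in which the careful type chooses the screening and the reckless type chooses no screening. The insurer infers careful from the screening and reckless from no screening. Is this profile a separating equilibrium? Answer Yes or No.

No

Under these beliefs, the screening earns rebate 36 and no screening earns rebate 25.
careful: the screening nets 36 − 5 = 31; no screening nets 25. careful prefers the screening.
reckless: the screening nets 36 − 7 = 29; no screening nets 25. reckless would deviate to the screening.
reckless has a profitable deviation, so the profile is not an equilibrium.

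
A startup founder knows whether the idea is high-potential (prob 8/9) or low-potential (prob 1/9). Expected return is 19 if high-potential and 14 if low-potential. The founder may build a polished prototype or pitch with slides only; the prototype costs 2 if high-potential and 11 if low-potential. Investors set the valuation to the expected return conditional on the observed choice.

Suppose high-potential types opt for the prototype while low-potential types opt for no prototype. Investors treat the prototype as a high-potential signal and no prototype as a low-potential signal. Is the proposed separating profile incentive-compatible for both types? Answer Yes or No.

Yes

Under these beliefs, the prototype earns valuation 19 and no prototype earns valuation 14.
high-potential: the prototype nets 19 − 2 = 17; no prototype nets 14. high-potential prefers the prototype.
low-potential: the prototype nets 19 − 11 = 8; no prototype nets 14. low-potential prefers no prototype.
Neither type deviates, so the separating profile is an equilibrium.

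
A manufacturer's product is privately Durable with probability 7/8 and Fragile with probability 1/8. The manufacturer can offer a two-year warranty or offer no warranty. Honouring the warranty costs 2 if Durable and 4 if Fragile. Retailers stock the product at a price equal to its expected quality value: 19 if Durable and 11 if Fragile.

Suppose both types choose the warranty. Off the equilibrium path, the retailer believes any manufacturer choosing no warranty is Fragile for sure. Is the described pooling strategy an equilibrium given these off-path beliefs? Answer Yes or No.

On path, the retailer holds the prior and pays 7/8·19 + 1/8·11 = 18. Off path (no warranty), believing Fragile, it pays 11.
Durable: the warranty nets 18 − 2 = 16; no warranty nets 11. Durable stays.
Fragile: the warranty nets 18 − 4 = 14; no warranty nets 11. Fragile stays.
No type deviates, so pooling is sustained.

Yes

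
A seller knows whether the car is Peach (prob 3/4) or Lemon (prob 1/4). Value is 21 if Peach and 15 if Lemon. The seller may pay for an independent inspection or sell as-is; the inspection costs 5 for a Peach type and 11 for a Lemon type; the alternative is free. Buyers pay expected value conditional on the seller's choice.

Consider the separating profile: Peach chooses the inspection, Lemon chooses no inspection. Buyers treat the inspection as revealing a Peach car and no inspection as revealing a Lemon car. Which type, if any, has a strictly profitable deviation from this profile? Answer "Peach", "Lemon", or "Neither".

Neither

The inspection pays 21; no inspection pays 15.
Peach: assigned the inspection, nets 21 − 5 = 16; deviating to no inspection nets 15.
Lemon: assigned no inspection, nets 15; deviating to the inspection nets 21 − 11 = 10.
Both types strictly prefer their assigned action; no profitable deviation.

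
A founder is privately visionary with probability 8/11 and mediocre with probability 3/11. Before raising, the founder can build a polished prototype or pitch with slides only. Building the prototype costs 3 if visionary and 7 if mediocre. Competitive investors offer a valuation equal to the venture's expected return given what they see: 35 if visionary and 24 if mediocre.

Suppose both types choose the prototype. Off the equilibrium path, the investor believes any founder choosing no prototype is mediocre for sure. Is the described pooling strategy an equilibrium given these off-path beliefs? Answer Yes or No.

On path, the investor holds the prior and pays 8/11·35 + 3/11·24 = 32. Off path (no prototype), believing mediocre, it pays 24.
visionary: the prototype nets 32 − 3 = 29; no prototype nets 24. visionary stays.
mediocre: the prototype nets 32 − 7 = 25; no prototype nets 24. mediocre stays.
No type deviates, so pooling is sustained.

Yes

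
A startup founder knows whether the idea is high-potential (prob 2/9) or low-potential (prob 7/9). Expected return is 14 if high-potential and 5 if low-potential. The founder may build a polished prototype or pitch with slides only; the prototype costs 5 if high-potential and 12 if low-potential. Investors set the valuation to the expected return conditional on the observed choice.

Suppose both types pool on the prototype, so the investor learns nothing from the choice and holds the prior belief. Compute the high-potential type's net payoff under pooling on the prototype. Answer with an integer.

2

Pooled valuation = 2/9·14 + 7/9·5 = 7.
high-potential pays cost 5 for the prototype, so net payoff = 7 − 5 = 2.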